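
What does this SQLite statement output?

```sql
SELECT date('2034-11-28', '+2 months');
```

2035-01-28

Adding +2 months to 2034-11-28 gives 2035-01-28.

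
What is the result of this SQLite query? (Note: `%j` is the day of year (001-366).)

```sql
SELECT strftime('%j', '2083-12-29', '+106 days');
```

104

First apply '+106 days': 2083-12-29 → 2084-04-13.
Day-of-year for 2084-04-13: days since 2084-01-01 inclusive = 104, zero-padded to 104.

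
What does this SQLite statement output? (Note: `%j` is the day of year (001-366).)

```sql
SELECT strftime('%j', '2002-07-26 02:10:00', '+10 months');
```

146

First apply '+10 months': 2002-07-26 02:10:00 → 2003-05-26 02:10:00.
Day-of-year for 2003-05-26: days since 2003-01-01 inclusive = 146, zero-padded to 146.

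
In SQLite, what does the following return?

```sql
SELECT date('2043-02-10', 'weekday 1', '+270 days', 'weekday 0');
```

2043-11-15

`weekday 1` advances to the next Monday; 2043-02-10 is a Tuesday, so it moves forward to 2043-02-16.
Applying '+270 days' to 2043-02-16: counting 270 days forward gives 2043-11-13.
`weekday 0` advances to the next Sunday; 2043-11-13 is a Friday, so it moves forward to 2043-11-15.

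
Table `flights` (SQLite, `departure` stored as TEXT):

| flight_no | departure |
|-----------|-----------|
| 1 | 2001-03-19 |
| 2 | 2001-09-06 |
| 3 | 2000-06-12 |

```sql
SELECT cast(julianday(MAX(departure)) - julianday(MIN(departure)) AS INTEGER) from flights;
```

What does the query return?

MIN = 2000-06-12, MAX = 2001-09-06.
18 days remain in June 2000 after the 12th (30 − 12).
Full months from July 2000 through August 2001 contribute their day counts.
Then 6 days into September 2001.
Total: 18 + 31 + 31 + 30 + 31 + 30 + 31 + 31 + 28 + 31 + 30 + 31 + 30 + 31 + 31 + 6 = 451.

451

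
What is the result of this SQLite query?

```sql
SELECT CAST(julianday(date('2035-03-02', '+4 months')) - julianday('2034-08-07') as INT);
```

Adding +4 months to 2035-03-02 gives 2035-07-02.
24 days remain in August 2034 after the 7th (31 − 7).
Full months from September 2034 through June 2035 contribute their day counts.
Then 2 days into July 2035.
Total: 24 + 30 + 31 + 30 + 31 + 31 + 28 + 31 + 30 + 31 + 30 + 2 = 329.

329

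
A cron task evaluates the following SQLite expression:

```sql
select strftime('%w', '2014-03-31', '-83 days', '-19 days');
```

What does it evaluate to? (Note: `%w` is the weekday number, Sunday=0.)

First apply '-83 days', '-19 days': 2014-03-31 → 2013-12-19.
2013-12-19 is a Thursday; with Sunday=0 that is 4.

4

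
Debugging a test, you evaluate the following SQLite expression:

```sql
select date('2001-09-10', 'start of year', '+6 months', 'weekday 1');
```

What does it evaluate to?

`start of year` rewinds 2001-09-10 to 2001-01-01.
Adding +6 months to 2001-01-01 gives 2001-07-01.
`weekday 1` advances to the next Monday; 2001-07-01 is a Sunday, so it moves forward to 2001-07-02.

2001-07-02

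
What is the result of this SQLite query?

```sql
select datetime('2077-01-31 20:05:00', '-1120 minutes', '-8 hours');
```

1120 minutes = 18h 40m; -1120 minutes from 2077-01-31 20:05:00 is 2077-01-31 01:25:00.
-8 hours from 2077-01-31 01:25:00 is 2077-01-30 17:25:00 (crosses midnight).

2077-01-30 17:25:00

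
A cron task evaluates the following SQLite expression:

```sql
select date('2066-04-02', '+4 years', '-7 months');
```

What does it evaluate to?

Adding +4 years to 2066-04-02 gives 2070-04-02.
Adding -7 months to 2070-04-02 gives 2069-09-02.

2069-09-02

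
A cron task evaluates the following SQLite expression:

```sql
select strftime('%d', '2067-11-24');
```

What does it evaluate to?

`%d` extracts the 2-digit day of month: 24.

24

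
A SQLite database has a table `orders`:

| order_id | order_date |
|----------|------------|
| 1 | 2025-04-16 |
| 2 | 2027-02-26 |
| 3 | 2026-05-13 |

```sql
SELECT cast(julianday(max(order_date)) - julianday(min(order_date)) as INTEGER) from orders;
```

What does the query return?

MIN = 2025-04-16, MAX = 2027-02-26.
14 days remain in April 2025 after the 16th (30 − 16).
Full months from May 2025 through January 2027 contribute their day counts.
Then 26 days into February 2027.
Total: 14 + 31 + 30 + 31 + 31 + 30 + 31 + 30 + 31 + 31 + 28 + 31 + 30 + 31 + 30 + 31 + 31 + 30 + 31 + 30 + 31 + 31 + 26 = 681.

681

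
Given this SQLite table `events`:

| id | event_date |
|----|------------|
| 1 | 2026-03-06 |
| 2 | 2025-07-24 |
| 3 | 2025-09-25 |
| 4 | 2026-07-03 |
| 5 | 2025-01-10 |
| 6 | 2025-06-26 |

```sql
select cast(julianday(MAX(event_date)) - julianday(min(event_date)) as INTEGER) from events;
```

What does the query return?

MIN = 2025-01-10, MAX = 2026-07-03.
21 days remain in January 2025 after the 10th (31 − 10).
Full months from February 2025 through June 2026 contribute their day counts.
Then 3 days into July 2026.
Total: 21 + 28 + 31 + 30 + 31 + 30 + 31 + 31 + 30 + 31 + 30 + 31 + 31 + 28 + 31 + 30 + 31 + 30 + 3 = 539.

539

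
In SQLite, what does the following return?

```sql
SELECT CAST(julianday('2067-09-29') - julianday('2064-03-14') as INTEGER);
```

1294

17 days remain in March 2064 after the 14th (31 − 14).
Full months from April 2064 through August 2067 contribute their day counts.
Then 29 days into September 2067.
Total: 17 + 30 + 31 + 30 + 31 + 31 + 30 + 31 + 30 + 31 + 31 + 28 + 31 + 30 + 31 + 30 + 31 + 31 + 30 + 31 + 30 + 31 + 31 + 28 + 31 + 30 + 31 + 30 + 31 + 31 + 30 + 31 + 30 + 31 + 31 + 28 + 31 + 30 + 31 + 30 + 31 + 31 + 29 = 1294.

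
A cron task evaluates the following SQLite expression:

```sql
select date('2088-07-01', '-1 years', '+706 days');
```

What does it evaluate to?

Adding -1 year to 2088-07-01 gives 2087-07-01.
Applying '+706 days' to 2087-07-01: counting 706 days forward gives 2089-06-06.

2089-06-06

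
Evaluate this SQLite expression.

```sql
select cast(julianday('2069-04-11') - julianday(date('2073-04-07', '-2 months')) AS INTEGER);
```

-1398

Adding -2 months to 2073-04-07 gives 2073-02-07.
19 days remain in April 2069 after the 11th (30 − 11).
Full months from May 2069 through January 2073 contribute their day counts.
Then 7 days into February 2073.
Total: 19 + 31 + 30 + 31 + 31 + 30 + 31 + 30 + 31 + 31 + 28 + 31 + 30 + 31 + 30 + 31 + 31 + 30 + 31 + 30 + 31 + 31 + 28 + 31 + 30 + 31 + 30 + 31 + 31 + 30 + 31 + 30 + 31 + 31 + 29 + 31 + 30 + 31 + 30 + 31 + 31 + 30 + 31 + 30 + 31 + 31 + 7 = 1398.
The subtraction is earlier − later, so the result is −1398 → -1398.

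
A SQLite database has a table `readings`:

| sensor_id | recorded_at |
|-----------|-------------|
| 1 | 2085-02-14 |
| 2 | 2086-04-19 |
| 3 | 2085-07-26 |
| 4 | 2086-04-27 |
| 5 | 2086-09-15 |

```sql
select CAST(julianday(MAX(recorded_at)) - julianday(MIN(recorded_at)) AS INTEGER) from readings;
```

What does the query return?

578

MIN = 2085-02-14, MAX = 2086-09-15.
14 days remain in February 2085 after the 14th (28 − 14).
Full months from March 2085 through August 2086 contribute their day counts.
Then 15 days into September 2086.
Total: 14 + 31 + 30 + 31 + 30 + 31 + 31 + 30 + 31 + 30 + 31 + 31 + 28 + 31 + 30 + 31 + 30 + 31 + 31 + 15 = 578.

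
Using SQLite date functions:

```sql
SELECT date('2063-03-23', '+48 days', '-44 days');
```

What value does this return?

Applying '+48 days' to 2063-03-23: counting 48 days forward gives 2063-05-10.
Applying '-44 days' to 2063-05-10: counting 44 days back gives 2063-03-27.

2063-03-27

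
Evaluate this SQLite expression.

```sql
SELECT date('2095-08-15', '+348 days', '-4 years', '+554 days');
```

2094-02-02

Applying '+348 days' to 2095-08-15: counting 348 days forward gives 2096-07-28.
Adding -4 years to 2096-07-28 gives 2092-07-28.
Applying '+554 days' to 2092-07-28: counting 554 days forward gives 2094-02-02.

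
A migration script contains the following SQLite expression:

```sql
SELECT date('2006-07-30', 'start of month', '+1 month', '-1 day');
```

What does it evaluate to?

2006-07-31

`start of month` rewinds 2006-07-30 to 2006-07-01.
Adding +1 month to 2006-07-01 gives 2006-08-01.
Going back 1 day from 2006-08-01 reaches 2006-07-31 (last day of July, 31 days).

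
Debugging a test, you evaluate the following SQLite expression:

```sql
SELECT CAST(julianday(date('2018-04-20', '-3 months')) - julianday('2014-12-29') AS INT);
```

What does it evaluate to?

Adding -3 months to 2018-04-20 gives 2018-01-20.
2 days remain in December 2014 after the 29th (31 − 29).
Full months from January 2015 through December 2017 contribute their day counts.
Then 20 days into January 2018.
Total: 2 + 31 + 28 + 31 + 30 + 31 + 30 + 31 + 31 + 30 + 31 + 30 + 31 + 31 + 29 + 31 + 30 + 31 + 30 + 31 + 31 + 30 + 31 + 30 + 31 + 31 + 28 + 31 + 30 + 31 + 30 + 31 + 31 + 30 + 31 + 30 + 31 + 20 = 1118.

1118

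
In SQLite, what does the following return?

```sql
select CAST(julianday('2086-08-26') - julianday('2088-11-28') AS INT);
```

5 days remain in August 2086 after the 26th (31 − 26).
Full months from September 2086 through October 2088 contribute their day counts.
Then 28 days into November 2088.
Total: 5 + 30 + 31 + 30 + 31 + 31 + 28 + 31 + 30 + 31 + 30 + 31 + 31 + 30 + 31 + 30 + 31 + 31 + 29 + 31 + 30 + 31 + 30 + 31 + 31 + 30 + 31 + 28 = 825.
The subtraction is earlier − later, so the result is −825 → -825.

-825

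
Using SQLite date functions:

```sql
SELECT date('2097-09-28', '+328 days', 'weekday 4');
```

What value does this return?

2098-08-28

Applying '+328 days' to 2097-09-28: counting 328 days forward gives 2098-08-22.
`weekday 4` advances to the next Thursday; 2098-08-22 is a Friday, so it moves forward to 2098-08-28.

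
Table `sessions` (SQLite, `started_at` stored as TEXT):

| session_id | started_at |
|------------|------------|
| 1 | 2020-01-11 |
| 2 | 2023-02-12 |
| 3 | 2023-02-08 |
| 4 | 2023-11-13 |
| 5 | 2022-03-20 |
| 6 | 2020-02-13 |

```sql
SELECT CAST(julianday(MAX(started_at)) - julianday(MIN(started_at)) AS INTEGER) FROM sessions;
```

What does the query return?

MIN = 2020-01-11, MAX = 2023-11-13.
20 days remain in January 2020 after the 11th (31 − 11).
Full months from February 2020 through October 2023 contribute their day counts.
Then 13 days into November 2023.
Total: 20 + 29 + 31 + 30 + 31 + 30 + 31 + 31 + 30 + 31 + 30 + 31 + 31 + 28 + 31 + 30 + 31 + 30 + 31 + 31 + 30 + 31 + 30 + 31 + 31 + 28 + 31 + 30 + 31 + 30 + 31 + 31 + 30 + 31 + 30 + 31 + 31 + 28 + 31 + 30 + 31 + 30 + 31 + 31 + 30 + 31 + 13 = 1402.

1402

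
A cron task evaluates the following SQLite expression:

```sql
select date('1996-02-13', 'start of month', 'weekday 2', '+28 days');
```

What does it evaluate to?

1996-03-05

`start of month` rewinds 1996-02-13 to 1996-02-01.
`weekday 2` advances to the next Tuesday; 1996-02-01 is a Thursday, so it moves forward to 1996-02-06.
February 1996 has 29 days; 23 remain after the 6th, so 24 days reach 1996-03-01.
Advancing 4 more days within March lands on 1996-03-05.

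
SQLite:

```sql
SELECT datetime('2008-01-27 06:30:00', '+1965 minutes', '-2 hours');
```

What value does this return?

2008-01-28 13:15:00

1965 minutes = 32h 45m; +1965 minutes from 2008-01-27 06:30:00 is 2008-01-28 15:15:00 (crosses midnight).
-2 hours from 2008-01-28 15:15:00 is 2008-01-28 13:15:00.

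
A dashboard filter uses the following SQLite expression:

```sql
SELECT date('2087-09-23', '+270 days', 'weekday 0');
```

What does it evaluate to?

2088-06-20

Applying '+270 days' to 2087-09-23: counting 270 days forward gives 2088-06-19.
`weekday 0` advances to the next Sunday; 2088-06-19 is a Saturday, so it moves forward to 2088-06-20.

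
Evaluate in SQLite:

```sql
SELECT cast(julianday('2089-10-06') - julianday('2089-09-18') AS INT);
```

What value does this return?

18

12 days remain in September 2089 after the 18th (30 − 18).
Then 6 days into October 2089.
Total: 12 + 6 = 18.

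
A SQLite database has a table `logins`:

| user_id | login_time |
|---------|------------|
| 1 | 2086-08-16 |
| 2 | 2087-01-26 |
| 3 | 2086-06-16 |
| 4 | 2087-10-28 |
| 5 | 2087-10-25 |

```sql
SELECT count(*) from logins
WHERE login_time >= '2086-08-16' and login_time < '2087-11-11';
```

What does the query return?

4

Rows in [2086-08-16, 2087-11-11): 2086-08-16, 2087-01-26, 2087-10-28, 2087-10-25 → 4 rows.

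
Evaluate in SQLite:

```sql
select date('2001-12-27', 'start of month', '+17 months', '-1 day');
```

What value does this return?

`start of month` rewinds 2001-12-27 to 2001-12-01.
Adding +17 months to 2001-12-01 gives 2003-05-01.
Going back 1 day from 2003-05-01 reaches 2003-04-30 (last day of April, 30 days).

2003-04-30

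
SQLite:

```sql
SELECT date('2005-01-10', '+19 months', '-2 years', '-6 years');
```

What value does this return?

1998-08-10

Adding +19 months to 2005-01-10 gives 2006-08-10.
Adding -2 years to 2006-08-10 gives 2004-08-10.
Adding -6 years to 2004-08-10 gives 1998-08-10.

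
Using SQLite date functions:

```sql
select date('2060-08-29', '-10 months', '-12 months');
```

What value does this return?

Adding -10 months to 2060-08-29 gives 2059-10-29.
Adding -12 months to 2059-10-29 gives 2058-10-29.

2058-10-29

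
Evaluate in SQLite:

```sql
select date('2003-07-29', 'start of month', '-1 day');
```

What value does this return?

`start of month` rewinds 2003-07-29 to 2003-07-01.
Going back 1 day from 2003-07-01 reaches 2003-06-30 (last day of June, 30 days).

2003-06-30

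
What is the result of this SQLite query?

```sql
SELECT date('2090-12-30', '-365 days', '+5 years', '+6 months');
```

2095-06-30

Applying '-365 days' to 2090-12-30: counting 365 days back gives 2089-12-30.
Adding +5 years to 2089-12-30 gives 2094-12-30.
Adding +6 months to 2094-12-30 gives 2095-06-30.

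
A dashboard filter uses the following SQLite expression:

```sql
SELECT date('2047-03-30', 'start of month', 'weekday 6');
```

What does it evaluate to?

`start of month` rewinds 2047-03-30 to 2047-03-01.
`weekday 6` advances to the next Saturday; 2047-03-01 is a Friday, so it moves forward to 2047-03-02.

2047-03-02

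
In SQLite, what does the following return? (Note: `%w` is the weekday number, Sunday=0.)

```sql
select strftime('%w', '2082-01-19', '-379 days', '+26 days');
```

First apply '-379 days', '+26 days': 2082-01-19 → 2081-01-31.
2081-01-31 is a Friday; with Sunday=0 that is 5.

5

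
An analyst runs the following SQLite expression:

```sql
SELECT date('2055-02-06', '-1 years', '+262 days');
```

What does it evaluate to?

2054-10-26

Adding -1 year to 2055-02-06 gives 2054-02-06.
Applying '+262 days' to 2054-02-06: counting 262 days forward gives 2054-10-26.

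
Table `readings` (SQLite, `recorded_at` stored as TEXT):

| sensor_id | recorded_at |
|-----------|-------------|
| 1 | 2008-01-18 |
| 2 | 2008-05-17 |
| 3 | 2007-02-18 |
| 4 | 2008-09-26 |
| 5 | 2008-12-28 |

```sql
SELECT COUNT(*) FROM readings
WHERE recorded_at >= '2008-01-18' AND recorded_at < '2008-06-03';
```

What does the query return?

2

Rows in [2008-01-18, 2008-06-03): 2008-01-18, 2008-05-17 → 2 rows.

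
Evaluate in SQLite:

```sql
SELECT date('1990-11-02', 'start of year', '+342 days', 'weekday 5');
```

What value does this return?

`start of year` rewinds 1990-11-02 to 1990-01-01.
Applying '+342 days' to 1990-01-01: counting 342 days forward gives 1990-12-09.
`weekday 5` advances to the next Friday; 1990-12-09 is a Sunday, so it moves forward to 1990-12-14.

1990-12-14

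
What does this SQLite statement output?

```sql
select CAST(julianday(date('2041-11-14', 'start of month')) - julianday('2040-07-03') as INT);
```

486

`start of month` rewinds 2041-11-14 to 2041-11-01.
28 days remain in July 2040 after the 3rd (31 − 3).
Full months from August 2040 through October 2041 contribute their day counts.
Then 1 day into November 2041.
Total: 28 + 31 + 30 + 31 + 30 + 31 + 31 + 28 + 31 + 30 + 31 + 30 + 31 + 31 + 30 + 31 + 1 = 486.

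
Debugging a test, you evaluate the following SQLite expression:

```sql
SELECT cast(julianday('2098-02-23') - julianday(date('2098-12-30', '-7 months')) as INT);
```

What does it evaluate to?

Adding -7 months to 2098-12-30 gives 2098-05-30.
5 days remain in February 2098 after the 23rd (28 − 23).
March 2098: 31 days.
April 2098: 30 days.
Then 30 days into May 2098.
Total: 5 + 31 + 30 + 30 = 96.
The subtraction is earlier − later, so the result is −96 → -96.

-96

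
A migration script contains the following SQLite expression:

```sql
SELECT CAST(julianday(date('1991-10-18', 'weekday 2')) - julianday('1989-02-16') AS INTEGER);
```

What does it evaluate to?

978

`weekday 2` advances to the next Tuesday; 1991-10-18 is a Friday, so it moves forward to 1991-10-22.
12 days remain in February 1989 after the 16th (28 − 16).
Full months from March 1989 through September 1991 contribute their day counts.
Then 22 days into October 1991.
Total: 12 + 31 + 30 + 31 + 30 + 31 + 31 + 30 + 31 + 30 + 31 + 31 + 28 + 31 + 30 + 31 + 30 + 31 + 31 + 30 + 31 + 30 + 31 + 31 + 28 + 31 + 30 + 31 + 30 + 31 + 31 + 30 + 22 = 978.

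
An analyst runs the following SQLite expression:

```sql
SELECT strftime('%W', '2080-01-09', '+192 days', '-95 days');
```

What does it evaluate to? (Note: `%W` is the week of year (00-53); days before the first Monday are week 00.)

16

First apply '+192 days', '-95 days': 2080-01-09 → 2080-04-15.
2080-04-15 is a Monday. SQLite's %W counts Mondays since the year started; the result is 16.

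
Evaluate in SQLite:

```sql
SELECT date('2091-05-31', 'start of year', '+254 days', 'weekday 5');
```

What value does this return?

2091-09-14

`start of year` rewinds 2091-05-31 to 2091-01-01.
Applying '+254 days' to 2091-01-01: counting 254 days forward gives 2091-09-12.
`weekday 5` advances to the next Friday; 2091-09-12 is a Wednesday, so it moves forward to 2091-09-14.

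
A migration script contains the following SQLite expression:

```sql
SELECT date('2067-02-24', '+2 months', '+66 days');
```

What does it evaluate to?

2067-06-29

Adding +2 months to 2067-02-24 gives 2067-04-24.
Applying '+66 days' to 2067-04-24: counting 66 days forward gives 2067-06-29.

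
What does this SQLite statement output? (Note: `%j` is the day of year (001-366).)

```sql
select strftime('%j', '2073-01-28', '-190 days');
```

204

First apply '-190 days': 2073-01-28 → 2072-07-22.
Day-of-year for 2072-07-22: days since 2072-01-01 inclusive = 204, zero-padded to 204.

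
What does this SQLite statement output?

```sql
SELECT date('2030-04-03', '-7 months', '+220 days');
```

Adding -7 months to 2030-04-03 gives 2029-09-03.
Applying '+220 days' to 2029-09-03: counting 220 days forward gives 2030-04-11.

2030-04-11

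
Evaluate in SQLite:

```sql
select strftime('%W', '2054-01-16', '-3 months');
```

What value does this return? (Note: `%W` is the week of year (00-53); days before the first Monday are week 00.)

41

First apply '-3 months': 2054-01-16 → 2053-10-16.
2053-10-16 is a Thursday. SQLite's %W counts Mondays since the year started; the result is 41.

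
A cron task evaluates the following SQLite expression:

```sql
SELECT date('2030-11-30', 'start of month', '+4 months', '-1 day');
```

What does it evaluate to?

`start of month` rewinds 2030-11-30 to 2030-11-01.
Adding +4 months to 2030-11-01 gives 2031-03-01.
Going back 1 day from 2031-03-01 reaches 2031-02-28 (last day of February, 28 days).

2031-02-28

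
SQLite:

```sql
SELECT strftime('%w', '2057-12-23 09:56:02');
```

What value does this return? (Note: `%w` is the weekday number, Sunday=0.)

0

2057-12-23 is a Sunday; with Sunday=0 that is 0.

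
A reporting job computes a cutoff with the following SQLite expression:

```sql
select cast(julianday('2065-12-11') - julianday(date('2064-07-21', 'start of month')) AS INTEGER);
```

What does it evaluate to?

`start of month` rewinds 2064-07-21 to 2064-07-01.
30 days remain in July 2064 after the 1st (31 − 1).
Full months from August 2064 through November 2065 contribute their day counts.
Then 11 days into December 2065.
Total: 30 + 31 + 30 + 31 + 30 + 31 + 31 + 28 + 31 + 30 + 31 + 30 + 31 + 31 + 30 + 31 + 30 + 11 = 528.

528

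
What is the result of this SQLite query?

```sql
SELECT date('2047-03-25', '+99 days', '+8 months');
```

Applying '+99 days' to 2047-03-25: counting 99 days forward gives 2047-07-02.
Adding +8 months to 2047-07-02 gives 2048-03-02.

2048-03-02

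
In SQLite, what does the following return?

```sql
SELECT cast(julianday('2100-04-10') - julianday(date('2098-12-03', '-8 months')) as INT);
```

Adding -8 months to 2098-12-03 gives 2098-04-03.
27 days remain in April 2098 after the 3rd (30 − 3).
Full months from May 2098 through March 2100 contribute their day counts.
Then 10 days into April 2100.
Total: 27 + 31 + 30 + 31 + 31 + 30 + 31 + 30 + 31 + 31 + 28 + 31 + 30 + 31 + 30 + 31 + 31 + 30 + 31 + 30 + 31 + 31 + 28 + 31 + 10 = 737.

737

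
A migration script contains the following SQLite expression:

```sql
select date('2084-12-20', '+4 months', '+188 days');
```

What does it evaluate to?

2085-10-25

Adding +4 months to 2084-12-20 gives 2085-04-20.
Applying '+188 days' to 2085-04-20: counting 188 days forward gives 2085-10-25.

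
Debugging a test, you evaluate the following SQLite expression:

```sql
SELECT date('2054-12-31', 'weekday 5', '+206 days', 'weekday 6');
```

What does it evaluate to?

`weekday 5` advances to the next Friday; 2054-12-31 is a Thursday, so it moves forward to 2055-01-01.
Applying '+206 days' to 2055-01-01: counting 206 days forward gives 2055-07-26.
`weekday 6` advances to the next Saturday; 2055-07-26 is a Monday, so it moves forward to 2055-07-31.

2055-07-31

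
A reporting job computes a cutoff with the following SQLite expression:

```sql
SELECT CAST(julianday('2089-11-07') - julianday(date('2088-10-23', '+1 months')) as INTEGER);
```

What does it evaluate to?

Adding +1 month to 2088-10-23 gives 2088-11-23.
7 days remain in November 2088 after the 23rd (30 − 23).
Full months from December 2088 through October 2089 contribute their day counts.
Then 7 days into November 2089.
Total: 7 + 31 + 31 + 28 + 31 + 30 + 31 + 30 + 31 + 31 + 30 + 31 + 7 = 349.

349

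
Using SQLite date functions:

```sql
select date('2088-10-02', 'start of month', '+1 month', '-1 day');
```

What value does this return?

`start of month` rewinds 2088-10-02 to 2088-10-01.
Adding +1 month to 2088-10-01 gives 2088-11-01.
Going back 1 day from 2088-11-01 reaches 2088-10-31 (last day of October, 31 days).

2088-10-31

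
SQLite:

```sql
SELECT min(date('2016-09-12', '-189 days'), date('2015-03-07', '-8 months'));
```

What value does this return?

2014-07-07

date('2016-09-12', '-189 days') → 2016-03-07.
date('2015-03-07', '-8 months') → 2014-07-07.
Earlier of the two is 2014-07-07.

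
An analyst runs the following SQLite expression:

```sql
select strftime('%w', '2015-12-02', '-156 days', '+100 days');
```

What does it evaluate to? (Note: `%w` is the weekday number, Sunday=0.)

3

First apply '-156 days', '+100 days': 2015-12-02 → 2015-10-07.
2015-10-07 is a Wednesday; with Sunday=0 that is 3.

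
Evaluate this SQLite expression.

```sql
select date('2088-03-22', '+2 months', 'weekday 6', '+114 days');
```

2088-09-13

Adding +2 months to 2088-03-22 gives 2088-05-22.
`weekday 6` advances to the next Saturday; 2088-05-22 is already a Saturday, so it stays at 2088-05-22.
Applying '+114 days' to 2088-05-22: counting 114 days forward gives 2088-09-13.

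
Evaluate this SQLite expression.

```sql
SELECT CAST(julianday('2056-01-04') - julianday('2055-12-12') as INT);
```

23

19 days remain in December 2055 after the 12th (31 − 12).
Then 4 days into January 2056.
Total: 19 + 4 = 23.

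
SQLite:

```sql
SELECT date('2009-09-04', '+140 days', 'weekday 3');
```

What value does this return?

2010-01-27

Applying '+140 days' to 2009-09-04: counting 140 days forward gives 2010-01-22.
`weekday 3` advances to the next Wednesday; 2010-01-22 is a Friday, so it moves forward to 2010-01-27.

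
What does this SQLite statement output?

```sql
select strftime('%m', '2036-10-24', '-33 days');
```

09

First apply '-33 days': 2036-10-24 → 2036-09-21.
`%m` extracts the 2-digit month (01-12): 09.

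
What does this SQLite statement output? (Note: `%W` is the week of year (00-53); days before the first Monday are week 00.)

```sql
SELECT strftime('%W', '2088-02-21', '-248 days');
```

24

First apply '-248 days': 2088-02-21 → 2087-06-18.
2087-06-18 is a Wednesday. SQLite's %W counts Mondays since the year started; the result is 24.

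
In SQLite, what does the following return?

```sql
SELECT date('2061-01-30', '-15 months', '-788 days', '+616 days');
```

Adding -15 months to 2061-01-30 gives 2059-10-30.
Applying '-788 days' to 2059-10-30: counting 788 days back gives 2057-09-02.
Applying '+616 days' to 2057-09-02: counting 616 days forward gives 2059-05-11.

2059-05-11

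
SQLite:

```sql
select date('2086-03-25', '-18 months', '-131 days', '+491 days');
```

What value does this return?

Adding -18 months to 2086-03-25 gives 2084-09-25.
Applying '-131 days' to 2084-09-25: counting 131 days back gives 2084-05-17.
Applying '+491 days' to 2084-05-17: counting 491 days forward gives 2085-09-20.

2085-09-20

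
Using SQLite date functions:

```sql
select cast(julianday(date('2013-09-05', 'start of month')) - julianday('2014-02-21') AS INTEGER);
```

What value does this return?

-173

`start of month` rewinds 2013-09-05 to 2013-09-01.
29 days remain in September 2013 after the 1st (30 − 1).
October 2013: 31 days.
November 2013: 30 days.
December 2013: 31 days.
January 2014: 31 days.
Then 21 days into February 2014.
Total: 29 + 31 + 30 + 31 + 31 + 21 = 173.
The subtraction is earlier − later, so the result is −173 → -173.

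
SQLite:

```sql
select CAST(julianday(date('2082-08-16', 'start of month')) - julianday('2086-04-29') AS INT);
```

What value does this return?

`start of month` rewinds 2082-08-16 to 2082-08-01.
30 days remain in August 2082 after the 1st (31 − 1).
Full months from September 2082 through March 2086 contribute their day counts.
Then 29 days into April 2086.
Total: 30 + 30 + 31 + 30 + 31 + 31 + 28 + 31 + 30 + 31 + 30 + 31 + 31 + 30 + 31 + 30 + 31 + 31 + 29 + 31 + 30 + 31 + 30 + 31 + 31 + 30 + 31 + 30 + 31 + 31 + 28 + 31 + 30 + 31 + 30 + 31 + 31 + 30 + 31 + 30 + 31 + 31 + 28 + 31 + 29 = 1367.
The subtraction is earlier − later, so the result is −1367 → -1367.

-1367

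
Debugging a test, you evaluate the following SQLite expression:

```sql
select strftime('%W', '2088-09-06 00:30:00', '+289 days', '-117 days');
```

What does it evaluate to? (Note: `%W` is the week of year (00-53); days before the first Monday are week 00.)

First apply '+289 days', '-117 days': 2088-09-06 00:30:00 → 2089-02-25 00:30:00.
2089-02-25 is a Friday. SQLite's %W counts Mondays since the year started; the result is 08.

08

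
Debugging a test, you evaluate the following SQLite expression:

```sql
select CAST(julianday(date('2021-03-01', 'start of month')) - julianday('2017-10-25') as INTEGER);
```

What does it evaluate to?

`start of month` rewinds 2021-03-01 to 2021-03-01.
6 days remain in October 2017 after the 25th (31 − 25).
Full months from November 2017 through February 2021 contribute their day counts.
Then 1 day into March 2021.
Total: 6 + 30 + 31 + 31 + 28 + 31 + 30 + 31 + 30 + 31 + 31 + 30 + 31 + 30 + 31 + 31 + 28 + 31 + 30 + 31 + 30 + 31 + 31 + 30 + 31 + 30 + 31 + 31 + 29 + 31 + 30 + 31 + 30 + 31 + 31 + 30 + 31 + 30 + 31 + 31 + 28 + 1 = 1223.

1223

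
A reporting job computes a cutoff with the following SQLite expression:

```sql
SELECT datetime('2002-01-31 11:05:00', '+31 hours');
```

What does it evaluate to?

2002-02-01 18:05:00

+31 hours from 2002-01-31 11:05:00 is 2002-02-01 18:05:00 (crosses midnight).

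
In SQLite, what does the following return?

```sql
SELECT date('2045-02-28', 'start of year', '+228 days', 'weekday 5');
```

`start of year` rewinds 2045-02-28 to 2045-01-01.
Applying '+228 days' to 2045-01-01: counting 228 days forward gives 2045-08-17.
`weekday 5` advances to the next Friday; 2045-08-17 is a Thursday, so it moves forward to 2045-08-18.

2045-08-18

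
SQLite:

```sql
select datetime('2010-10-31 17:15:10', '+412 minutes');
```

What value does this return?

2010-11-01 00:07:10

412 minutes = 6h 52m; +412 minutes from 2010-10-31 17:15:10 is 2010-11-01 00:07:10 (crosses midnight).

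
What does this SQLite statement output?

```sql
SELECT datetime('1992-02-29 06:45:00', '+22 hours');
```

+22 hours from 1992-02-29 06:45:00 is 1992-03-01 04:45:00 (crosses midnight).

1992-03-01 04:45:00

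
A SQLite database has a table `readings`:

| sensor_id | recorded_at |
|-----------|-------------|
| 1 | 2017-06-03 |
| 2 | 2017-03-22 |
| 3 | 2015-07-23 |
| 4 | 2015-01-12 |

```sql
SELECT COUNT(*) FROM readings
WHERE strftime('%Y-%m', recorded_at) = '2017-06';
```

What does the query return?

Rows with year-month 2017-06: 2017-06-03 → 1.

1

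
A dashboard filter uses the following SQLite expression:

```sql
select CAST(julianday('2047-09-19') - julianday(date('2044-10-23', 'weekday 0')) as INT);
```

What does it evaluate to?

1061

`weekday 0` advances to the next Sunday; 2044-10-23 is already a Sunday, so it stays at 2044-10-23.
8 days remain in October 2044 after the 23rd (31 − 23).
Full months from November 2044 through August 2047 contribute their day counts.
Then 19 days into September 2047.
Total: 8 + 30 + 31 + 31 + 28 + 31 + 30 + 31 + 30 + 31 + 31 + 30 + 31 + 30 + 31 + 31 + 28 + 31 + 30 + 31 + 30 + 31 + 31 + 30 + 31 + 30 + 31 + 31 + 28 + 31 + 30 + 31 + 30 + 31 + 31 + 19 = 1061.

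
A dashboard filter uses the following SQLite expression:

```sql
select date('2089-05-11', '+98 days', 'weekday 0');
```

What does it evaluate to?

2089-08-21

Applying '+98 days' to 2089-05-11: counting 98 days forward gives 2089-08-17.
`weekday 0` advances to the next Sunday; 2089-08-17 is a Wednesday, so it moves forward to 2089-08-21.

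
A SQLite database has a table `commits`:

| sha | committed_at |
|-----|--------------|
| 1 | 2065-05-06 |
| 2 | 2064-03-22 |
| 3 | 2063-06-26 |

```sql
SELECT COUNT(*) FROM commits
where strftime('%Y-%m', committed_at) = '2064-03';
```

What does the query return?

Rows with year-month 2064-03: 2064-03-22 → 1.

1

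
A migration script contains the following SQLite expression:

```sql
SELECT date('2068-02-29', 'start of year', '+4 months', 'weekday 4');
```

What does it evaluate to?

`start of year` rewinds 2068-02-29 to 2068-01-01.
Adding +4 months to 2068-01-01 gives 2068-05-01.
`weekday 4` advances to the next Thursday; 2068-05-01 is a Tuesday, so it moves forward to 2068-05-03.

2068-05-03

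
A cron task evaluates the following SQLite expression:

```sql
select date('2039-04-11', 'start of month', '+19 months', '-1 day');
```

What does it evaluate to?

`start of month` rewinds 2039-04-11 to 2039-04-01.
Adding +19 months to 2039-04-01 gives 2040-11-01.
Going back 1 day from 2040-11-01 reaches 2040-10-31 (last day of October, 31 days).

2040-10-31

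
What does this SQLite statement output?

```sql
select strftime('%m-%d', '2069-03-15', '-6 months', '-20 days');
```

First apply '-6 months', '-20 days': 2069-03-15 → 2068-08-26.
`%m-%d` extracts the month-day: 08-26.

08-26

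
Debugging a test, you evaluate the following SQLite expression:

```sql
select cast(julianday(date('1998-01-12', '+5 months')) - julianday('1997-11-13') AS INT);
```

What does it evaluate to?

211

Adding +5 months to 1998-01-12 gives 1998-06-12.
17 days remain in November 1997 after the 13th (30 − 13).
Full months from December 1997 through May 1998 contribute their day counts.
Then 12 days into June 1998.
Total: 17 + 31 + 31 + 28 + 31 + 30 + 31 + 12 = 211.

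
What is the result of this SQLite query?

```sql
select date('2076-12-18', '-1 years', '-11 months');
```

Adding -1 year to 2076-12-18 gives 2075-12-18.
Adding -11 months to 2075-12-18 gives 2075-01-18.

2075-01-18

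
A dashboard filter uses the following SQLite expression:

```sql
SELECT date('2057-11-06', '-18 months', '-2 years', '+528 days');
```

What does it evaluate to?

Adding -18 months to 2057-11-06 gives 2056-05-06.
Adding -2 years to 2056-05-06 gives 2054-05-06.
Applying '+528 days' to 2054-05-06: counting 528 days forward gives 2055-10-16.

2055-10-16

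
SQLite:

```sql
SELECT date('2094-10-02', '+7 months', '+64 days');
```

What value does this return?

Adding +7 months to 2094-10-02 gives 2095-05-02.
Applying '+64 days' to 2095-05-02: counting 64 days forward gives 2095-07-05.

2095-07-05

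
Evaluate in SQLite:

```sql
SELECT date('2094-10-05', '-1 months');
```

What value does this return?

2094-09-05

Adding -1 month to 2094-10-05 gives 2094-09-05.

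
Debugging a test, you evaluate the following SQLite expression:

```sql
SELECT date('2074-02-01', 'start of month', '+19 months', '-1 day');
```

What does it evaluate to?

2075-08-31

`start of month` rewinds 2074-02-01 to 2074-02-01.
Adding +19 months to 2074-02-01 gives 2075-09-01.
Going back 1 day from 2075-09-01 reaches 2075-08-31 (last day of August, 31 days).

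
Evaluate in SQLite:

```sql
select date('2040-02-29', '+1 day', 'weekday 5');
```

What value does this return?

2040-03-02

February 2040 has 29 days; 0 remain after the 29th, so 1 days reach 2040-03-01.
`weekday 5` advances to the next Friday; 2040-03-01 is a Thursday, so it moves forward to 2040-03-02.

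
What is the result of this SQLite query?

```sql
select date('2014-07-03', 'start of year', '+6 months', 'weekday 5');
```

`start of year` rewinds 2014-07-03 to 2014-01-01.
Adding +6 months to 2014-01-01 gives 2014-07-01.
`weekday 5` advances to the next Friday; 2014-07-01 is a Tuesday, so it moves forward to 2014-07-04.

2014-07-04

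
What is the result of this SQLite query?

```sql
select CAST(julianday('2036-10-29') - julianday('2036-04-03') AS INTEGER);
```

209

27 days remain in April 2036 after the 3rd (30 − 3).
May 2036: 31 days.
June 2036: 30 days.
July 2036: 31 days.
August 2036: 31 days.
September 2036: 30 days.
Then 29 days into October 2036.
Total: 27 + 31 + 30 + 31 + 31 + 30 + 29 = 209.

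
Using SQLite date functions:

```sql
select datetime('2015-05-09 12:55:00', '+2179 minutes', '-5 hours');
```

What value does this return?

2179 minutes = 36h 19m; +2179 minutes from 2015-05-09 12:55:00 is 2015-05-11 01:14:00 (crosses midnight).
-5 hours from 2015-05-11 01:14:00 is 2015-05-10 20:14:00 (crosses midnight).

2015-05-10 20:14:00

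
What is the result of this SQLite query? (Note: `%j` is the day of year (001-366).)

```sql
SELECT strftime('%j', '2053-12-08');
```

Day-of-year for 2053-12-08: days since 2053-01-01 inclusive = 342, zero-padded to 342.

342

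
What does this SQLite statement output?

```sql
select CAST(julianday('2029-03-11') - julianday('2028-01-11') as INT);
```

20 days remain in January 2028 after the 11th (31 − 11).
Full months from February 2028 through February 2029 contribute their day counts.
Then 11 days into March 2029.
Total: 20 + 29 + 31 + 30 + 31 + 30 + 31 + 31 + 30 + 31 + 30 + 31 + 31 + 28 + 11 = 425.

425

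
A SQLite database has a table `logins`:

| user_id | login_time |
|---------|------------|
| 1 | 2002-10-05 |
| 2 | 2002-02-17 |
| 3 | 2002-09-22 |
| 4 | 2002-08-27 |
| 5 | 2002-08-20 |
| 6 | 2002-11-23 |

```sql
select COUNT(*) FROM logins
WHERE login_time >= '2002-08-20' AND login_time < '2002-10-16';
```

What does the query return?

4

Rows in [2002-08-20, 2002-10-16): 2002-10-05, 2002-09-22, 2002-08-27, 2002-08-20 → 4 rows.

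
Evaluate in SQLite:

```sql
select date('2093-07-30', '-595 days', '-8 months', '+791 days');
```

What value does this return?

Applying '-595 days' to 2093-07-30: counting 595 days back gives 2091-12-13.
Adding -8 months to 2091-12-13 gives 2091-04-13.
Applying '+791 days' to 2091-04-13: counting 791 days forward gives 2093-06-12.

2093-06-12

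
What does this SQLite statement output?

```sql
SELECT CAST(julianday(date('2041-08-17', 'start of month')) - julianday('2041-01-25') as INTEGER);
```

188

`start of month` rewinds 2041-08-17 to 2041-08-01.
6 days remain in January 2041 after the 25th (31 − 25).
Full months from February 2041 through July 2041 contribute their day counts.
Then 1 day into August 2041.
Total: 6 + 28 + 31 + 30 + 31 + 30 + 31 + 1 = 188.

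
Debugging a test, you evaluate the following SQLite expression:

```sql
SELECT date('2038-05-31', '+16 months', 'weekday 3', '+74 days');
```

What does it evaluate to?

2039-12-18

Adding +16 months to 2038-05-31 targets 2039-09-31. September 2039 has only 30 days, so SQLite normalizes the 1-day overflow forward to 2039-10-01.
`weekday 3` advances to the next Wednesday; 2039-10-01 is a Saturday, so it moves forward to 2039-10-05.
Applying '+74 days' to 2039-10-05: counting 74 days forward gives 2039-12-18.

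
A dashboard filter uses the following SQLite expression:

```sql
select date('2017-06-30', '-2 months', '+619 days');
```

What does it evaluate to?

Adding -2 months to 2017-06-30 gives 2017-04-30.
Applying '+619 days' to 2017-04-30: counting 619 days forward gives 2019-01-09.

2019-01-09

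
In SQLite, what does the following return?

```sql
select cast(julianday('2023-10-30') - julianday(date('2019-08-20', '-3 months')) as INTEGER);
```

Adding -3 months to 2019-08-20 gives 2019-05-20.
11 days remain in May 2019 after the 20th (31 − 20).
Full months from June 2019 through September 2023 contribute their day counts.
Then 30 days into October 2023.
Total: 11 + 30 + 31 + 31 + 30 + 31 + 30 + 31 + 31 + 29 + 31 + 30 + 31 + 30 + 31 + 31 + 30 + 31 + 30 + 31 + 31 + 28 + 31 + 30 + 31 + 30 + 31 + 31 + 30 + 31 + 30 + 31 + 31 + 28 + 31 + 30 + 31 + 30 + 31 + 31 + 30 + 31 + 30 + 31 + 31 + 28 + 31 + 30 + 31 + 30 + 31 + 31 + 30 + 30 = 1624.

1624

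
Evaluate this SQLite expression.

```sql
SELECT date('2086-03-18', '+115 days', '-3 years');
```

2083-07-11

Applying '+115 days' to 2086-03-18: counting 115 days forward gives 2086-07-11.
Adding -3 years to 2086-07-11 gives 2083-07-11.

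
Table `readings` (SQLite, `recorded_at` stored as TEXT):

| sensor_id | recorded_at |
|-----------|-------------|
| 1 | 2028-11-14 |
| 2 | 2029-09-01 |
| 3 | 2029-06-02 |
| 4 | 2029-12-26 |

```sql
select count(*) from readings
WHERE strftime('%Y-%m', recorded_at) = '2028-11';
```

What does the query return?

Rows with year-month 2028-11: 2028-11-14 → 1.

1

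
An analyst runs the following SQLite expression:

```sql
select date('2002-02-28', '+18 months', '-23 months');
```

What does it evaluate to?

Adding +18 months to 2002-02-28 gives 2003-08-28.
Adding -23 months to 2003-08-28 gives 2001-09-28.

2001-09-28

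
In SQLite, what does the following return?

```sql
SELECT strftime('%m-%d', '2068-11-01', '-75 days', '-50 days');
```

First apply '-75 days', '-50 days': 2068-11-01 → 2068-06-29.
`%m-%d` extracts the month-day: 06-29.

06-29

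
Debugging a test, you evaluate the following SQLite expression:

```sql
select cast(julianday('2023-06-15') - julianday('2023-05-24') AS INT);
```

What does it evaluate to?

22

7 days remain in May 2023 after the 24th (31 − 24).
Then 15 days into June 2023.
Total: 7 + 15 = 22.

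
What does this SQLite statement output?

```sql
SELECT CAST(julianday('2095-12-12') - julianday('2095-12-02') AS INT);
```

10

Both dates are in December 2095: 12 − 2 = 10.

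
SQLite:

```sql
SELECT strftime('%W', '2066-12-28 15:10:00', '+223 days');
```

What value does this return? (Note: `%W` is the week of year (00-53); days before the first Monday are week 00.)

32

First apply '+223 days': 2066-12-28 15:10:00 → 2067-08-08 15:10:00.
2067-08-08 is a Monday. SQLite's %W counts Mondays since the year started; the result is 32.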